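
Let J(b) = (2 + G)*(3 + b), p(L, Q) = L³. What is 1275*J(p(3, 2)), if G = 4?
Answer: 229500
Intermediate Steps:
J(b) = 18 + 6*b (J(b) = (2 + 4)*(3 + b) = 6*(3 + b) = 18 + 6*b)
1275*J(p(3, 2)) = 1275*(18 + 6*3³) = 1275*(18 + 6*27) = 1275*(18 + 162) = 1275*180 = 229500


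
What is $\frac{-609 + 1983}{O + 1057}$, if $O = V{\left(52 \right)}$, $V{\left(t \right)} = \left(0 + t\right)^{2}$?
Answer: $\frac{1374}{3761} \approx 0.36533$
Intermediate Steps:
$V{\left(t \right)} = t^{2}$
$O = 2704$ ($O = 52^{2} = 2704$)
$\frac{-609 + 1983}{O + 1057} = \frac{-609 + 1983}{2704 + 1057} = \frac{1374}{3761}$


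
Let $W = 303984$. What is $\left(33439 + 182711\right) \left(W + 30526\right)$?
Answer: $72304336500$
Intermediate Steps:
$\left(33439 + 182711\right) \left(W + 30526\right) = \left(33439 + 182711\right) \left(303984 + 30526\right) = 216150 \cdot 334510 = 72304336500$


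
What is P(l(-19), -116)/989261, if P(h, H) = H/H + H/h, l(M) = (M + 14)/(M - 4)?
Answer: -2663/4946305 ≈ -0.00053838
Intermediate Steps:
l(M) = (14 + M)/(-4 + M)
P(h, H) = 1 + H/h
P(l(-19), -116)/989261 = ((-116 + (14 - 19)/(-4 - 19))/(((14 - 19)/(-4 - 19))))/989261 = ((-116 - 5/(-23))/((-5/(-23))))*(1/989261) = ((-116 - 1/23*(-5))/((-1/23*(-5))))*(1/989261) = ((-116 + 5/23)/(5/23))*(1/989261) = ((23/5)*(-2663/23))*(1/989261) = -2663/5*1/989261 = -2663/4946305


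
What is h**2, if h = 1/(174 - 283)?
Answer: 1/11881 ≈ 8.4168e-5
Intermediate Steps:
h = -1/109 (h = 1/(-109) = -1/109 ≈ -0.0091743)
h**2 = (-1/109)**2 = 1/11881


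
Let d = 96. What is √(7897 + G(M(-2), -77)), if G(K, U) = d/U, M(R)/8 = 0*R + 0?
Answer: √46813921/77 ≈ 88.858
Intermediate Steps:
M(R) = 0 (M(R) = 8*(0*R + 0) = 8*(0 + 0) = 8*0 = 0)
G(K, U) = 96/U
√(7897 + G(M(-2), -77)) = √(7897 + 96/(-77)) = √(7897 + 96*(-1/77)) = √(7897 - 96/77) = √(607973/77) = √46813921/77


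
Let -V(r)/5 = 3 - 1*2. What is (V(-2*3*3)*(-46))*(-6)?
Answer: -1380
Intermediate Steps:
V(r) = -5 (V(r) = -5*(3 - 1*2) = -5*(3 - 2) = -5*1 = -5)
(V(-2*3*3)*(-46))*(-6) = -5*(-46)*(-6) = 230*(-6) = -1380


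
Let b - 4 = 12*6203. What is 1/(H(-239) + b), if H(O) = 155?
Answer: 1/74595 ≈ 1.3406e-5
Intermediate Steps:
b = 74440 (b = 4 + 12*6203 = 4 + 74436 = 74440)
1/(H(-239) + b) = 1/(155 + 74440) = 1/74595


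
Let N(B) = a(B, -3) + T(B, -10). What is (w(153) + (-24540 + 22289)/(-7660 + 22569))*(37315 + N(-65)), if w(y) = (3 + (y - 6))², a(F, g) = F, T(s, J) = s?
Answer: 12473717509065/14909 ≈ 8.3666e+8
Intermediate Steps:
w(y) = (-3 + y)² (w(y) = (3 + (-6 + y))² = (-3 + y)²)
N(B) = 2*B (N(B) = B + B = 2*B)
(w(153) + (-24540 + 22289)/(-7660 + 22569))*(37315 + N(-65)) = ((-3 + 153)² + (-24540 + 22289)/(-7660 + 22569))*(37315 + 2*(-65)) = (150² - 2251/14909)*(37315 - 130) = (22500 - 2251*1/14909)*37185 = (22500 - 2251/14909)*37185 = (335450249/14909)*37185 = 12473717509065/14909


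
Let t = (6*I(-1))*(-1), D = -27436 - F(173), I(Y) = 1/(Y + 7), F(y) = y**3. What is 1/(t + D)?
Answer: -1/5205154 ≈ -1.9212e-7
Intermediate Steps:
I(Y) = 1/(7 + Y)
D = -5205153 (D = -27436 - 1*173**3 = -27436 - 1*5177717 = -27436 - 5177717 = -5205153)
t = -1 (t = (6/(7 - 1))*(-1) = (6/6)*(-1) = (6*(1/6))*(-1) = 1*(-1) = -1)
1/(t + D) = 1/(-1 - 5205153) = 1/(-5205154) = -1/5205154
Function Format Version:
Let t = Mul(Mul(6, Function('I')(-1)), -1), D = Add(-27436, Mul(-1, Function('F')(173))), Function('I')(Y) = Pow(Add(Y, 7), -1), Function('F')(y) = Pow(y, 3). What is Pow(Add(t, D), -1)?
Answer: Rational(-1, 5205154) ≈ -1.9212e-7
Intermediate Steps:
Function('I')(Y) = Pow(Add(7, Y), -1)
D = -5205153 (D = Add(-27436, Mul(-1, Pow(173, 3))) = Add(-27436, Mul(-1, 5177717)) = Add(-27436, -5177717) = -5205153)
t = -1 (t = Mul(Mul(6, Pow(Add(7, -1), -1)), -1) = Mul(Mul(6, Pow(6, -1)), -1) = Mul(Mul(6, Rational(1, 6)), -1) = Mul(1, -1) = -1)
Pow(Add(t, D), -1) = Pow(Add(-1, -5205153), -1) = Pow(-5205154, -1) = Rational(-1, 5205154)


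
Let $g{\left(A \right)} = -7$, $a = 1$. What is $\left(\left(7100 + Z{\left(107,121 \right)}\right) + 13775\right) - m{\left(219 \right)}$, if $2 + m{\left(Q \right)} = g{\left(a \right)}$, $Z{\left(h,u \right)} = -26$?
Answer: $20858$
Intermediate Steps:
$m{\left(Q \right)} = -9$ ($m{\left(Q \right)} = -2 - 7 = -9$)
$\left(\left(7100 + Z{\left(107,121 \right)}\right) + 13775\right) - m{\left(219 \right)} = \left(\left(7100 - 26\right) + 13775\right) - -9 = \left(7074 + 13775\right) + 9 = 20849 + 9 = 20858$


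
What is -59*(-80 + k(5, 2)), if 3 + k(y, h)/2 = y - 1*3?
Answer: 4838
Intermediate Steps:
k(y, h) = -12 + 2*y (k(y, h) = -6 + 2*(y - 1*3) = -6 + 2*(y - 3) = -6 + 2*(-3 + y) = -6 + (-6 + 2*y) = -12 + 2*y)
-59*(-80 + k(5, 2)) = -59*(-80 + (-12 + 2*5)) = -59*(-80 + (-12 + 10)) = -59*(-80 - 2) = -59*(-82) = 4838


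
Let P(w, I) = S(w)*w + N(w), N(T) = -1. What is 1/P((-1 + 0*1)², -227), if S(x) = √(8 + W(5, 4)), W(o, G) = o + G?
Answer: 1/16 + √17/16 ≈ 0.32019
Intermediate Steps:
W(o, G) = G + o
S(x) = √17 (S(x) = √(8 + (4 + 5)) = √(8 + 9) = √17)
P(w, I) = -1 + w*√17 (P(w, I) = √17*w - 1 = w*√17 - 1 = -1 + w*√17)
1/P((-1 + 0*1)², -227) = 1/(-1 + (-1 + 0*1)²*√17) = 1/(-1 + (-1 + 0)²*√17) = 1/(-1 + (-1)²*√17) = 1/(-1 + 1*√17) = 1/(-1 + √17)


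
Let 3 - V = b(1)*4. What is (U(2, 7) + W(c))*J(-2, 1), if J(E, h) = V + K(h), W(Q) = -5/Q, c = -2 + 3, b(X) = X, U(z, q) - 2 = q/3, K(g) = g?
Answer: 0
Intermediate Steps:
U(z, q) = 2 + q/3
c = 1
V = -1 (V = 3 - 4 = -1)
J(E, h) = -1 + h
(U(2, 7) + W(c))*J(-2, 1) = ((2 + (⅓)*7) - 5/1)*(-1 + 1) = ((2 + 7/3) - 5*1)*0 = (13/3 - 5)*0 = -⅔*0 = 0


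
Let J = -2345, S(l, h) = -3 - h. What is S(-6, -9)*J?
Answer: -14070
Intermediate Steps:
S(-6, -9)*J = (-3 - 1*(-9))*(-2345) = (-3 + 9)*(-2345) = 6*(-2345) = -14070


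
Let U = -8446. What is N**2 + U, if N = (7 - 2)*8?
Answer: -6846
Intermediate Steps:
N = 40 (N = 5*8 = 40)
N**2 + U = 40**2 - 8446 = 1600 - 8446 = -6846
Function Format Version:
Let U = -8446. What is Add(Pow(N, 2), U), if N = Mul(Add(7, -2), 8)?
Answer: -6846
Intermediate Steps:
N = 40 (N = Mul(5, 8) = 40)
Add(Pow(N, 2), U) = Add(Pow(40, 2), -8446) = Add(1600, -8446) = -6846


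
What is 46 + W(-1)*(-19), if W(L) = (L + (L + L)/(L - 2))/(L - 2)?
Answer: 395/9 ≈ 43.889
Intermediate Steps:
W(L) = (L + 2*L/(-2 + L))/(-2 + L) (W(L) = (L + (2*L)/(-2 + L))/(-2 + L) = (L + 2*L/(-2 + L))/(-2 + L))
46 + W(-1)*(-19) = 46 + ((-1)**2/(-2 - 1)**2)*(-19) = 46 + (1/(-3)**2)*(-19) = 46 + (1*(1/9))*(-19) = 46 + (1/9)*(-19) = 46 - 19/9 = 395/9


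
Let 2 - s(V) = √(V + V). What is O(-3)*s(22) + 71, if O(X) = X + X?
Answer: 59 + 12*√11 ≈ 98.800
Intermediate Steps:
O(X) = 2*X
s(V) = 2 - √2*√V (s(V) = 2 - √(V + V) = 2 - √(2*V) = 2 - √2*√V)
O(-3)*s(22) + 71 = (2*(-3))*(2 - √2*√22) + 71 = -6*(2 - 2*√11) + 71 = (-12 + 12*√11) + 71 = 59 + 12*√11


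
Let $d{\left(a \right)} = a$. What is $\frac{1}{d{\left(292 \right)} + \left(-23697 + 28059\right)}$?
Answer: $\frac{1}{4654} \approx 0.00021487$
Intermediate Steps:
$\frac{1}{d{\left(292 \right)} + \left(-23697 + 28059\right)} = \frac{1}{292 + \left(-23697 + 28059\right)} = \frac{1}{292 + 4362} = \frac{1}{4654}$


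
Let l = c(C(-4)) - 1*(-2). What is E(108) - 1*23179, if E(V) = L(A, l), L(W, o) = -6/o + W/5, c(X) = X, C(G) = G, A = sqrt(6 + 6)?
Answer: -23176 + 2*sqrt(3)/5 ≈ -23175.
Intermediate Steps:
A = 2*sqrt(3) (A = sqrt(12) = 2*sqrt(3) ≈ 3.4641)
l = -2 (l = -4 - 1*(-2) = -4 + 2 = -2)
L(W, o) = -6/o + W/5 (L(W, o) = -6/o + W*(1/5) = -6/o + W/5)
E(V) = 3 + 2*sqrt(3)/5 (E(V) = -6/(-2) + (2*sqrt(3))/5 = -6*(-1/2) + 2*sqrt(3)/5 = 3 + 2*sqrt(3)/5)
E(108) - 1*23179 = (3 + 2*sqrt(3)/5) - 1*23179 = (3 + 2*sqrt(3)/5) - 23179 = -23176 + 2*sqrt(3)/5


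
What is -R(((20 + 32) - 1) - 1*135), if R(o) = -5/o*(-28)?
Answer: 5/3 ≈ 1.6667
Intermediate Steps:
R(o) = 140/o
-R(((20 + 32) - 1) - 1*135) = -140/(((20 + 32) - 1) - 1*135) = -140/((52 - 1) - 135) = -140/(51 - 135) = -140/(-84) = -140*(-1)/84 = -1*(-5/3) = 5/3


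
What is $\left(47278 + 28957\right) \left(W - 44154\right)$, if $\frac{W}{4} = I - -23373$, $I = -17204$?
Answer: $-1484905330$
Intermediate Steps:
$W = 24676$ ($W = 4 \left(-17204 - -23373\right) = 4 \left(-17204 + 23373\right) = 4 \cdot 6169 = 24676$)
$\left(47278 + 28957\right) \left(W - 44154\right) = \left(47278 + 28957\right) \left(24676 - 44154\right) = 76235 \left(-19478\right) = -1484905330$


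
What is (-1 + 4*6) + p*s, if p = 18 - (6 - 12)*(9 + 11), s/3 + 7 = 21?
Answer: 5819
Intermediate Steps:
s = 42 (s = -21 + 3*21 = -21 + 63 = 42)
p = 138 (p = 18 - (-6)*20 = 18 - 1*(-120) = 18 + 120 = 138)
(-1 + 4*6) + p*s = (-1 + 4*6) + 138*42 = (-1 + 24) + 5796 = 23 + 5796 = 5819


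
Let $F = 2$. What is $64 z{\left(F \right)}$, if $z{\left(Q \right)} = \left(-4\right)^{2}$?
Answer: $1024$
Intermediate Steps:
$z{\left(Q \right)} = 16$
$64 z{\left(F \right)} = 64 \cdot 16 = 1024$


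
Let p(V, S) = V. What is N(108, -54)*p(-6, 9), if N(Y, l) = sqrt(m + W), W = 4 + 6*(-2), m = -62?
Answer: -6*I*sqrt(70) ≈ -50.2*I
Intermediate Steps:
W = -8 (W = 4 - 12 = -8)
N(Y, l) = I*sqrt(70) (N(Y, l) = sqrt(-62 - 8) = sqrt(-70) = I*sqrt(70))
N(108, -54)*p(-6, 9) = (I*sqrt(70))*(-6) = -6*I*sqrt(70)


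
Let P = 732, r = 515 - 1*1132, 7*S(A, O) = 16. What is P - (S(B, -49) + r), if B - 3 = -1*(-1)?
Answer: 9427/7 ≈ 1346.7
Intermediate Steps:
B = 4 (B = 3 - 1*(-1) = 3 + 1 = 4)
S(A, O) = 16/7 (S(A, O) = (1/7)*16 = 16/7)
r = -617 (r = 515 - 1132 = -617)
P - (S(B, -49) + r) = 732 - (16/7 - 617) = 732 - 1*(-4303/7) = 732 + 4303/7 = 9427/7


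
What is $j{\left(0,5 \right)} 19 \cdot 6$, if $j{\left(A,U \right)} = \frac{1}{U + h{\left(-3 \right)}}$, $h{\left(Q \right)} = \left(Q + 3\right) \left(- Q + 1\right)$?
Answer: $\frac{114}{5} \approx 22.8$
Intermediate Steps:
$h{\left(Q \right)} = \left(1 - Q\right) \left(3 + Q\right)$ ($h{\left(Q \right)} = \left(3 + Q\right) \left(1 - Q\right) = \left(1 - Q\right) \left(3 + Q\right)$)
$j{\left(A,U \right)} = \frac{1}{U}$ ($j{\left(A,U \right)} = \frac{1}{U - 0} = \frac{1}{U + \left(3 - 9 + 6\right)} = \frac{1}{U + 0} = \frac{1}{U}$)
$j{\left(0,5 \right)} 19 \cdot 6 = \frac{1}{5} \cdot 19 \cdot 6 = \frac{19}{5} \cdot 6 = \frac{114}{5}$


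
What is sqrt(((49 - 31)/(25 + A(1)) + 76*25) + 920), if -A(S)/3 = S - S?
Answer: sqrt(70518)/5 ≈ 53.110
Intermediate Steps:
A(S) = 0 (A(S) = -3*(S - S) = -3*0 = 0)
sqrt(((49 - 31)/(25 + A(1)) + 76*25) + 920) = sqrt(((49 - 31)/(25 + 0) + 76*25) + 920) = sqrt((18/25 + 1900) + 920) = sqrt(47518/25 + 920) = sqrt(70518/25) = sqrt(70518)/5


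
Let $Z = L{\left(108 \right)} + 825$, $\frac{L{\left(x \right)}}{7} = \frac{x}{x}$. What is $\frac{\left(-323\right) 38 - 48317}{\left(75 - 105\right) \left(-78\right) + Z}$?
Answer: $- \frac{60591}{3172} \approx -19.102$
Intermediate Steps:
$L{\left(x \right)} = 7$ ($L{\left(x \right)} = 7 \frac{x}{x} = 7 \cdot 1 = 7$)
$Z = 832$ ($Z = 7 + 825 = 832$)
$\frac{\left(-323\right) 38 - 48317}{\left(75 - 105\right) \left(-78\right) + Z} = \frac{\left(-323\right) 38 - 48317}{\left(75 - 105\right) \left(-78\right) + 832} = \frac{-12274 - 48317}{\left(-30\right) \left(-78\right) + 832} = - \frac{60591}{2340 + 832} = - \frac{60591}{3172}$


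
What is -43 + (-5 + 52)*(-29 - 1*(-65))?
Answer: 1649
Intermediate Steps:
-43 + (-5 + 52)*(-29 - 1*(-65)) = -43 + 47*(-29 + 65) = -43 + 47*36 = -43 + 1692 = 1649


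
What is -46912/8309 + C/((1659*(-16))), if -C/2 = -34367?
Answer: -129738781/15753864 ≈ -8.2354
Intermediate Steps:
C = 68734 (C = -2*(-34367) = 68734)
-46912/8309 + C/((1659*(-16))) = -46912/8309 + 68734/((1659*(-16))) = -46912*1/8309 + 68734/(-26544) = -46912/8309 + 68734*(-1/26544) = -46912/8309 - 34367/13272 = -129738781/15753864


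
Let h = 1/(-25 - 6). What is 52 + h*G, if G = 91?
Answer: 1521/31 ≈ 49.065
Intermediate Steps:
h = -1/31 (h = 1/(-31) = -1/31 ≈ -0.032258)
52 + h*G = 52 - 1/31*91 = 52 - 91/31 = 1521/31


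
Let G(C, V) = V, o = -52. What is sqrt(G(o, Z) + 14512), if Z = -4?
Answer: 6*sqrt(403) ≈ 120.45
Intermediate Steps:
sqrt(G(o, Z) + 14512) = sqrt(-4 + 14512) = sqrt(14508) = 6*sqrt(403)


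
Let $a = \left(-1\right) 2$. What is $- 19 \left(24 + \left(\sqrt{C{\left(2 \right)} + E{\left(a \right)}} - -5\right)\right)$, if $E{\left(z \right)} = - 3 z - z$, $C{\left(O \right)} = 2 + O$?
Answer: $-551 - 38 \sqrt{3} \approx -616.82$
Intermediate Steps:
$a = -2$
$E{\left(z \right)} = - 4 z$
$- 19 \left(24 + \left(\sqrt{C{\left(2 \right)} + E{\left(a \right)}} - -5\right)\right) = - 19 \left(24 + \left(\sqrt{\left(2 + 2\right) - -8} - -5\right)\right) = - 19 \left(24 + \left(\sqrt{4 + 8} + 5\right)\right) = - 19 \left(24 + \left(\sqrt{12} + 5\right)\right) = - 19 \left(24 + \left(2 \sqrt{3} + 5\right)\right) = - 19 \left(24 + \left(5 + 2 \sqrt{3}\right)\right) = - 19 \left(29 + 2 \sqrt{3}\right) = -551 - 38 \sqrt{3}$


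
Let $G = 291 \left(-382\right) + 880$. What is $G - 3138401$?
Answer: $-3248683$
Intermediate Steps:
$G = -110282$ ($G = -111162 + 880 = -110282$)
$G - 3138401 = -110282 - 3138401 = -3248683$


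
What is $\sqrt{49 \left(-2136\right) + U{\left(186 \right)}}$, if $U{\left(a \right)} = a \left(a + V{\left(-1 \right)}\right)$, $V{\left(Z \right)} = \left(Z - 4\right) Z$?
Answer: $3 i \sqrt{7682} \approx 262.94 i$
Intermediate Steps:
$V{\left(Z \right)} = Z \left(-4 + Z\right)$ ($V{\left(Z \right)} = \left(-4 + Z\right) Z = Z \left(-4 + Z\right)$)
$U{\left(a \right)} = a \left(5 + a\right)$ ($U{\left(a \right)} = a \left(a - \left(-4 - 1\right)\right) = a \left(a - -5\right) = a \left(a + 5\right) = a \left(5 + a\right)$)
$\sqrt{49 \left(-2136\right) + U{\left(186 \right)}} = \sqrt{49 \left(-2136\right) + 186 \left(5 + 186\right)} = \sqrt{-104664 + 186 \cdot 191} = \sqrt{-104664 + 35526} = \sqrt{-69138} = 3 i \sqrt{7682}$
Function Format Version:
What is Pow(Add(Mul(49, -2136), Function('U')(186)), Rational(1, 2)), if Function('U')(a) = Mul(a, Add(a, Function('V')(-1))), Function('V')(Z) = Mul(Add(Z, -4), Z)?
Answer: Mul(3, I, Pow(7682, Rational(1, 2))) ≈ Mul(262.94, I)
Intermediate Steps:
Function('V')(Z) = Mul(Z, Add(-4, Z)) (Function('V')(Z) = Mul(Add(-4, Z), Z) = Mul(Z, Add(-4, Z)))
Function('U')(a) = Mul(a, Add(5, a)) (Function('U')(a) = Mul(a, Add(a, Mul(-1, Add(-4, -1)))) = Mul(a, Add(a, Mul(-1, -5))) = Mul(a, Add(a, 5)) = Mul(a, Add(5, a)))
Pow(Add(Mul(49, -2136), Function('U')(186)), Rational(1, 2)) = Pow(Add(Mul(49, -2136), Mul(186, Add(5, 186))), Rational(1, 2)) = Pow(Add(-104664, Mul(186, 191)), Rational(1, 2)) = Pow(Add(-104664, 35526), Rational(1, 2)) = Pow(-69138, Rational(1, 2)) = Mul(3, I, Pow(7682, Rational(1, 2)))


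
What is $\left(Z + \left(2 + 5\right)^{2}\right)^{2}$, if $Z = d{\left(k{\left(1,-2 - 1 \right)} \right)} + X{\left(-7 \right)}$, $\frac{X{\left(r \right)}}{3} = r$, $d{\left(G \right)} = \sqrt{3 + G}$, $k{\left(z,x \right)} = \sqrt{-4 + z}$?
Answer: $\left(28 + \sqrt{3 + i \sqrt{3}}\right)^{2} \approx 887.68 + 28.708 i$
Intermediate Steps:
$X{\left(r \right)} = 3 r$
$Z = -21 + \sqrt{3 + i \sqrt{3}}$ ($Z = \sqrt{3 + \sqrt{-4 + 1}} + 3 \left(-7\right) = \sqrt{3 + \sqrt{-3}} - 21 = \sqrt{3 + i \sqrt{3}} - 21 = -21 + \sqrt{3 + i \sqrt{3}} \approx -19.202 + 0.48172 i$)
$\left(Z + \left(2 + 5\right)^{2}\right)^{2} = \left(\left(-21 + \sqrt{3 + i \sqrt{3}}\right) + \left(2 + 5\right)^{2}\right)^{2} = \left(\left(-21 + \sqrt{3 + i \sqrt{3}}\right) + 7^{2}\right)^{2} = \left(\left(-21 + \sqrt{3 + i \sqrt{3}}\right) + 49\right)^{2} = \left(28 + \sqrt{3 + i \sqrt{3}}\right)^{2}$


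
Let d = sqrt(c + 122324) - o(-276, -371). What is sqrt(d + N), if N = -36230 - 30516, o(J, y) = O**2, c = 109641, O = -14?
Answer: sqrt(-66942 + sqrt(231965)) ≈ 257.8*I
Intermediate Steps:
o(J, y) = 196 (o(J, y) = (-14)**2 = 196)
d = -196 + sqrt(231965) (d = sqrt(109641 + 122324) - 1*196 = sqrt(231965) - 196 = -196 + sqrt(231965) ≈ 285.63)
N = -66746
sqrt(d + N) = sqrt((-196 + sqrt(231965)) - 66746) = sqrt(-66942 + sqrt(231965))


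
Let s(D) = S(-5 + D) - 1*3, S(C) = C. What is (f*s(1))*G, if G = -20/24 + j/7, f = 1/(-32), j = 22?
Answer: 97/192 ≈ 0.50521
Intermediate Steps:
f = -1/32 ≈ -0.031250
s(D) = -8 + D (s(D) = (-5 + D) - 1*3 = (-5 + D) - 3 = -8 + D)
G = 97/42 (G = -20/24 + 22/7 = -20*1/24 + 22*(⅐) = -⅚ + 22/7 = 97/42 ≈ 2.3095)
(f*s(1))*G = -(-8 + 1)/32*(97/42) = -1/32*(-7)*(97/42) = (7/32)*(97/42) = 97/192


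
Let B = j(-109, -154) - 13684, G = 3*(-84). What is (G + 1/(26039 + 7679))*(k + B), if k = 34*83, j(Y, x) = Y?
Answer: 4053037995/1466 ≈ 2.7647e+6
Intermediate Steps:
k = 2822
G = -252
B = -13793 (B = -109 - 13684 = -13793)
(G + 1/(26039 + 7679))*(k + B) = (-252 + 1/(26039 + 7679))*(2822 - 13793) = (-252 + 1/33718)*(-10971) = -8496935/33718*(-10971) = 4053037995/1466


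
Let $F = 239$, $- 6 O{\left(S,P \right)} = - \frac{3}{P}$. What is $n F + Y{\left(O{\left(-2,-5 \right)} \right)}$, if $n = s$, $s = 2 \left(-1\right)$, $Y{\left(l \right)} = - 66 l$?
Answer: $- \frac{2357}{5} \approx -471.4$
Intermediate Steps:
$O{\left(S,P \right)} = \frac{1}{2 P}$ ($O{\left(S,P \right)} = - \frac{\left(-3\right) \frac{1}{P}}{6} = \frac{1}{2 P}$)
$s = -2$
$n = -2$
$n F + Y{\left(O{\left(-2,-5 \right)} \right)} = \left(-2\right) 239 - 66 \frac{1}{2 \left(-5\right)} = -478 - 66 \cdot \frac{1}{2} \left(- \frac{1}{5}\right) = -478 - - \frac{33}{5} = -478 + \frac{33}{5} = - \frac{2357}{5}$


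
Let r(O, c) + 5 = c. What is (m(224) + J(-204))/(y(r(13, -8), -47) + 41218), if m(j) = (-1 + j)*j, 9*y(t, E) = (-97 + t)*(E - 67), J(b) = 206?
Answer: 75237/63917 ≈ 1.1771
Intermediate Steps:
r(O, c) = -5 + c
y(t, E) = (-97 + t)*(-67 + E)/9 (y(t, E) = ((-97 + t)*(E - 67))/9 = ((-97 + t)*(-67 + E))/9 = (-97 + t)*(-67 + E)/9)
m(j) = j*(-1 + j)
(m(224) + J(-204))/(y(r(13, -8), -47) + 41218) = (224*(-1 + 224) + 206)/((6499/9 - 97/9*(-47) - 67*(-5 - 8)/9 + (⅑)*(-47)*(-5 - 8)) + 41218) = (224*223 + 206)/((6499/9 + 4559/9 - 67/9*(-13) + (⅑)*(-47)*(-13)) + 41218) = (49952 + 206)/((6499/9 + 4559/9 + 871/9 + 611/9) + 41218) = 50158/(4180/3 + 41218) = 50158/(127834/3) = 50158*(3/127834) = 75237/63917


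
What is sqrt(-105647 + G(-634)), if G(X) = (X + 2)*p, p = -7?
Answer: 3*I*sqrt(11247) ≈ 318.16*I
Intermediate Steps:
G(X) = -14 - 7*X (G(X) = (X + 2)*(-7) = (2 + X)*(-7) = -14 - 7*X)
sqrt(-105647 + G(-634)) = sqrt(-105647 + (-14 - 7*(-634))) = sqrt(-105647 + (-14 + 4438)) = sqrt(-105647 + 4424) = sqrt(-101223) = 3*I*sqrt(11247)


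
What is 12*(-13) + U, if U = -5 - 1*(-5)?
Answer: -156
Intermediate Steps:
U = 0 (U = -5 + 5 = 0)
12*(-13) + U = 12*(-13) + 0 = -156 + 0 = -156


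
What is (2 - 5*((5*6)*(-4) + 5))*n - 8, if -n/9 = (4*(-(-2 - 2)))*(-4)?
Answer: 332344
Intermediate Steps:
n = 576 (n = -9*4*(-(-2 - 2))*(-4) = -9*4*(-1*(-4))*(-4) = -9*4*4*(-4) = -144*(-4) = -9*(-64) = 576)
(2 - 5*((5*6)*(-4) + 5))*n - 8 = (2 - 5*((5*6)*(-4) + 5))*576 - 8 = (2 - 5*(30*(-4) + 5))*576 - 8 = (2 - 5*(-120 + 5))*576 - 8 = (2 - 5*(-115))*576 - 8 = (2 + 575)*576 - 8 = 577*576 - 8 = 332352 - 8 = 332344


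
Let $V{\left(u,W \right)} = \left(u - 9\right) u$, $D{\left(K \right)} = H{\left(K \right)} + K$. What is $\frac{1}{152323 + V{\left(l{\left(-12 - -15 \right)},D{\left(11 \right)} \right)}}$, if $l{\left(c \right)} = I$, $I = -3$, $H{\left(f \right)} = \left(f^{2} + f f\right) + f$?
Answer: $\frac{1}{152359} \approx 6.5634 \cdot 10^{-6}$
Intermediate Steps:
$H{\left(f \right)} = f + 2 f^{2}$ ($H{\left(f \right)} = \left(f^{2} + f^{2}\right) + f = 2 f^{2} + f = f + 2 f^{2}$)
$D{\left(K \right)} = K + K \left(1 + 2 K\right)$ ($D{\left(K \right)} = K \left(1 + 2 K\right) + K = K + K \left(1 + 2 K\right)$)
$l{\left(c \right)} = -3$
$V{\left(u,W \right)} = u \left(-9 + u\right)$ ($V{\left(u,W \right)} = \left(-9 + u\right) u = u \left(-9 + u\right)$)
$\frac{1}{152323 + V{\left(l{\left(-12 - -15 \right)},D{\left(11 \right)} \right)}} = \frac{1}{152323 - 3 \left(-9 - 3\right)} = \frac{1}{152323 - -36} = \frac{1}{152323 + 36} = \frac{1}{152359}$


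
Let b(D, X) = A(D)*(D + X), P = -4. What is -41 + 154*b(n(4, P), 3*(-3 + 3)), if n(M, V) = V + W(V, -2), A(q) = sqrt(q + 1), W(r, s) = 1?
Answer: -41 - 462*I*sqrt(2) ≈ -41.0 - 653.37*I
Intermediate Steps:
A(q) = sqrt(1 + q)
n(M, V) = 1 + V (n(M, V) = V + 1 = 1 + V)
b(D, X) = sqrt(1 + D)*(D + X)
-41 + 154*b(n(4, P), 3*(-3 + 3)) = -41 + 154*(sqrt(1 + (1 - 4))*((1 - 4) + 3*(-3 + 3))) = -41 + 154*(sqrt(1 - 3)*(-3 + 3*0)) = -41 + 154*(sqrt(-2)*(-3 + 0)) = -41 + 154*((I*sqrt(2))*(-3)) = -41 + 154*(-3*I*sqrt(2)) = -41 - 462*I*sqrt(2)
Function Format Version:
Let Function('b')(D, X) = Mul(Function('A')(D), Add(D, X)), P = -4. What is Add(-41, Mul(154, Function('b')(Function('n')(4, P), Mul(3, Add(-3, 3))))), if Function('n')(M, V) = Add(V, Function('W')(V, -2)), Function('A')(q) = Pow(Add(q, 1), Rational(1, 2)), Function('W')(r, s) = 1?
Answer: Add(-41, Mul(-462, I, Pow(2, Rational(1, 2)))) ≈ Add(-41.000, Mul(-653.37, I))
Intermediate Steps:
Function('A')(q) = Pow(Add(1, q), Rational(1, 2))
Function('n')(M, V) = Add(1, V) (Function('n')(M, V) = Add(V, 1) = Add(1, V))
Function('b')(D, X) = Mul(Pow(Add(1, D), Rational(1, 2)), Add(D, X))
Add(-41, Mul(154, Function('b')(Function('n')(4, P), Mul(3, Add(-3, 3))))) = Add(-41, Mul(154, Mul(Pow(Add(1, Add(1, -4)), Rational(1, 2)), Add(Add(1, -4), Mul(3, Add(-3, 3)))))) = Add(-41, Mul(154, Mul(Pow(Add(1, -3), Rational(1, 2)), Add(-3, Mul(3, 0))))) = Add(-41, Mul(154, Mul(Pow(-2, Rational(1, 2)), Add(-3, 0)))) = Add(-41, Mul(154, Mul(Mul(I, Pow(2, Rational(1, 2))), -3))) = Add(-41, Mul(154, Mul(-3, I, Pow(2, Rational(1, 2))))) = Add(-41, Mul(-462, I, Pow(2, Rational(1, 2))))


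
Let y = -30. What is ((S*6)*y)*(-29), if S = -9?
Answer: -46980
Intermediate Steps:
((S*6)*y)*(-29) = (-9*6*(-30))*(-29) = -54*(-30)*(-29) = 1620*(-29) = -46980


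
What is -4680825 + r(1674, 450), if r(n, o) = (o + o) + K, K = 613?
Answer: -4679312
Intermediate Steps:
r(n, o) = 613 + 2*o (r(n, o) = (o + o) + 613 = 2*o + 613 = 613 + 2*o)
-4680825 + r(1674, 450) = -4680825 + (613 + 2*450) = -4680825 + (613 + 900) = -4680825 + 1513 = -4679312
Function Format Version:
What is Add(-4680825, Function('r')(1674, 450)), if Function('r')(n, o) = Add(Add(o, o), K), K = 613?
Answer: -4679312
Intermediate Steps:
Function('r')(n, o) = Add(613, Mul(2, o)) (Function('r')(n, o) = Add(Add(o, o), 613) = Add(Mul(2, o), 613) = Add(613, Mul(2, o)))
Add(-4680825, Function('r')(1674, 450)) = Add(-4680825, Add(613, Mul(2, 450))) = Add(-4680825, Add(613, 900)) = Add(-4680825, 1513) = -4679312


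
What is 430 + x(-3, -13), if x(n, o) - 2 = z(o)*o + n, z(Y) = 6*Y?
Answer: 1443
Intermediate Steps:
x(n, o) = 2 + n + 6*o² (x(n, o) = 2 + ((6*o)*o + n) = 2 + (6*o² + n) = 2 + (n + 6*o²) = 2 + n + 6*o²)
430 + x(-3, -13) = 430 + (2 - 3 + 6*(-13)²) = 430 + (2 - 3 + 6*169) = 430 + (2 - 3 + 1014) = 430 + 1013 = 1443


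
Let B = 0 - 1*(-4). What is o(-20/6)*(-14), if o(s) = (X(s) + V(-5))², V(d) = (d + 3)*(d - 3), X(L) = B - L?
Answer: -68600/9 ≈ -7622.2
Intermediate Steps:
B = 4 (B = 0 + 4 = 4)
X(L) = 4 - L
V(d) = (-3 + d)*(3 + d) (V(d) = (3 + d)*(-3 + d) = (-3 + d)*(3 + d))
o(s) = (20 - s)² (o(s) = ((4 - s) + (-9 + (-5)²))² = ((4 - s) + (-9 + 25))² = ((4 - s) + 16)² = (20 - s)²)
o(-20/6)*(-14) = (-20 - 20/6)²*(-14) = (-20 - 20*⅙)²*(-14) = (-20 - 10/3)²*(-14) = (-70/3)²*(-14) = (4900/9)*(-14) = -68600/9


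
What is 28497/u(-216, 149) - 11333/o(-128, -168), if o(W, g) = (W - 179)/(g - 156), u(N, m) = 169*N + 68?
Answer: -133797805491/11185852 ≈ -11961.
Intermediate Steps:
u(N, m) = 68 + 169*N
o(W, g) = (-179 + W)/(-156 + g)
28497/u(-216, 149) - 11333/o(-128, -168) = 28497/(68 + 169*(-216)) - 11333*(-156 - 168)/(-179 - 128) = 28497/(68 - 36504) - 11333/(-307/(-324)) = 28497/(-36436) - 11333/((-1/324*(-307))) = 28497*(-1/36436) - 11333/307/324 = -28497/36436 - 11333*324/307 = -28497/36436 - 3671892/307 = -133797805491/11185852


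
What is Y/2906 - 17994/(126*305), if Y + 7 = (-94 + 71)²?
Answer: -2685842/9306465 ≈ -0.28860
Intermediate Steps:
Y = 522 (Y = -7 + (-94 + 71)² = -7 + (-23)² = -7 + 529 = 522)
Y/2906 - 17994/(126*305) = 522/2906 - 17994/(126*305) = 522*(1/2906) - 17994/38430 = 261/1453 - 17994*1/38430 = 261/1453 - 2999/6405 = -2685842/9306465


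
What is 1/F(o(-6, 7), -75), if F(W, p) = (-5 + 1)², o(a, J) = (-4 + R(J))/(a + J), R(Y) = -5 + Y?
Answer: 1/16 ≈ 0.062500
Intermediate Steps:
o(a, J) = (-9 + J)/(J + a) (o(a, J) = (-4 + (-5 + J))/(a + J) = (-9 + J)/(J + a))
F(W, p) = 16 (F(W, p) = (-4)² = 16)
1/F(o(-6, 7), -75) = 1/16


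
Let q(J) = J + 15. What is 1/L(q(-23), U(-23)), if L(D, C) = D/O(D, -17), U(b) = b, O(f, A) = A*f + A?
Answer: -119/8 ≈ -14.875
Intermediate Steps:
O(f, A) = A + A*f
q(J) = 15 + J
L(D, C) = D/(-17 - 17*D) (L(D, C) = D/((-17*(1 + D))) = D/(-17 - 17*D))
1/L(q(-23), U(-23)) = 1/((15 - 23)/(17*(-1 - (15 - 23)))) = 1/((1/17)*(-8)/(-1 - 1*(-8))) = 1/((1/17)*(-8)/(-1 + 8)) = 1/((1/17)*(-8)/7) = 1/((1/17)*(-8)*(1/7)) = 1/(-8/119) = -119/8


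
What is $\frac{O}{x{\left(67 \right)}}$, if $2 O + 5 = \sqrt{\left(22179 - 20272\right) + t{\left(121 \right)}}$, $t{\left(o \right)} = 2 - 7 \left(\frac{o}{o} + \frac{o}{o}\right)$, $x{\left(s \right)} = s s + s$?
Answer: $- \frac{5}{9112} + \frac{\sqrt{1895}}{9112} \approx 0.0042287$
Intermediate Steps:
$x{\left(s \right)} = s + s^{2}$ ($x{\left(s \right)} = s^{2} + s = s + s^{2}$)
$t{\left(o \right)} = -12$ ($t{\left(o \right)} = 2 - 7 \left(1 + 1\right) = 2 - 14 = -12$)
$O = - \frac{5}{2} + \frac{\sqrt{1895}}{2}$ ($O = - \frac{5}{2} + \frac{\sqrt{\left(22179 - 20272\right) - 12}}{2} = - \frac{5}{2} + \frac{\sqrt{1907 - 12}}{2} = - \frac{5}{2} + \frac{\sqrt{1895}}{2} \approx 19.266$)
$\frac{O}{x{\left(67 \right)}} = \frac{- \frac{5}{2} + \frac{\sqrt{1895}}{2}}{67 \left(1 + 67\right)} = \frac{- \frac{5}{2} + \frac{\sqrt{1895}}{2}}{67 \cdot 68} = \frac{- \frac{5}{2} + \frac{\sqrt{1895}}{2}}{4556} = \left(- \frac{5}{2} + \frac{\sqrt{1895}}{2}\right) \frac{1}{4556} = - \frac{5}{9112} + \frac{\sqrt{1895}}{9112}$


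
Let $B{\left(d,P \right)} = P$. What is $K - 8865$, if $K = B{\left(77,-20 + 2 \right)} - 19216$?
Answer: $-28099$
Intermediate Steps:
$K = -19234$ ($K = \left(-20 + 2\right) - 19216 = -18 - 19216 = -19234$)
$K - 8865 = -19234 - 8865 = -28099$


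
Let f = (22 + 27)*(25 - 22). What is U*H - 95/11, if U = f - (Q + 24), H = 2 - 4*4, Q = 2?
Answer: -18729/11 ≈ -1702.6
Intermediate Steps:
f = 147 (f = 49*3 = 147)
H = -14 (H = 2 - 16 = -14)
U = 121 (U = 147 - (2 + 24) = 147 - 1*26 = 147 - 26 = 121)
U*H - 95/11 = 121*(-14) - 95/11 = -1694 - 95*1/11 = -1694 - 95/11 = -18729/11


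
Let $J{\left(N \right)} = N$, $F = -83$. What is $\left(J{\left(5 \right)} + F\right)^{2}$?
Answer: $6084$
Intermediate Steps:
$\left(J{\left(5 \right)} + F\right)^{2} = \left(5 - 83\right)^{2} = \left(-78\right)^{2} = 6084$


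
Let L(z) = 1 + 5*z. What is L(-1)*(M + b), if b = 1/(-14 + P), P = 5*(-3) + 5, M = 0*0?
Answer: 1/6 ≈ 0.16667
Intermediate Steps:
M = 0
P = -10 (P = -15 + 5 = -10)
b = -1/24 (b = 1/(-14 - 10) = 1/(-24) = -1/24 ≈ -0.041667)
L(-1)*(M + b) = (1 + 5*(-1))*(0 - 1/24) = (1 - 5)*(-1/24) = -4*(-1/24) = 1/6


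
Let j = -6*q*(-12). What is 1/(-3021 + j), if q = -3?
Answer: -1/3237 ≈ -0.00030893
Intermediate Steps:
j = -216 (j = -6*(-3)*(-12) = 18*(-12) = -216)
1/(-3021 + j) = 1/(-3021 - 216) = 1/(-3237) = -1/3237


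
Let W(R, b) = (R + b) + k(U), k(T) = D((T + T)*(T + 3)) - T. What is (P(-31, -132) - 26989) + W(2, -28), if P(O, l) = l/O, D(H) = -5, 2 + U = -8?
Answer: -837178/31 ≈ -27006.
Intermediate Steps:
U = -10 (U = -2 - 8 = -10)
k(T) = -5 - T
W(R, b) = 5 + R + b (W(R, b) = (R + b) + (-5 - 1*(-10)) = (R + b) + (-5 + 10) = (R + b) + 5 = 5 + R + b)
(P(-31, -132) - 26989) + W(2, -28) = (-132/(-31) - 26989) + (5 + 2 - 28) = (-132*(-1/31) - 26989) - 21 = (132/31 - 26989) - 21 = -836527/31 - 21 = -837178/31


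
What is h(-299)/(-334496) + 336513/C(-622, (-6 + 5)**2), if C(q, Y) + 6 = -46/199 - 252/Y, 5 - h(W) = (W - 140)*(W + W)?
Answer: -5596599503389/4297270112 ≈ -1302.4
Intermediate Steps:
h(W) = 5 - 2*W*(-140 + W) (h(W) = 5 - (W - 140)*(W + W) = 5 - (-140 + W)*2*W = 5 - 2*W*(-140 + W))
C(q, Y) = -1240/199 - 252/Y (C(q, Y) = -6 + (-46/199 - 252/Y) = -1240/199 - 252/Y)
h(-299)/(-334496) + 336513/C(-622, (-6 + 5)**2) = (5 - 2*(-299)**2 + 280*(-299))/(-334496) + 336513/(-1240/199 - 252/(-6 + 5)**2) = (5 - 2*89401 - 83720)*(-1/334496) + 336513/(-1240/199 - 252/((-1)**2)) = (5 - 178802 - 83720)*(-1/334496) + 336513/(-1240/199 - 252/1) = -262517*(-1/334496) + 336513/(-1240/199 - 252*1) = 262517/334496 + 336513/(-1240/199 - 252) = 262517/334496 + 336513/(-51388/199) = 262517/334496 + 336513*(-199/51388) = 262517/334496 - 66966087/51388 = -5596599503389/4297270112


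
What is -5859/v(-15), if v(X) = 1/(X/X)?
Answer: -5859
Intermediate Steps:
v(X) = 1 (v(X) = 1/1 = 1)
-5859/v(-15) = -5859/1 = -5859*1 = -5859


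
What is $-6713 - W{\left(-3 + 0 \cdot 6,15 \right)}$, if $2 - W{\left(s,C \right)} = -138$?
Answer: $-6853$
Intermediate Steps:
$W{\left(s,C \right)} = 140$ ($W{\left(s,C \right)} = 2 - -138 = 2 + 138 = 140$)
$-6713 - W{\left(-3 + 0 \cdot 6,15 \right)} = -6713 - 140 = -6853$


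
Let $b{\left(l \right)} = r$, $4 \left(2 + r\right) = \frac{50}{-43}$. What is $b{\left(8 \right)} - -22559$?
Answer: $\frac{1939877}{86} \approx 22557.0$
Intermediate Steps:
$r = - \frac{197}{86}$ ($r = -2 + \frac{50 \frac{1}{-43}}{4} = -2 + \frac{50 \left(- \frac{1}{43}\right)}{4} = -2 + \frac{1}{4} \left(- \frac{50}{43}\right) = -2 - \frac{25}{86} = - \frac{197}{86} \approx -2.2907$)
$b{\left(l \right)} = - \frac{197}{86}$
$b{\left(8 \right)} - -22559 = - \frac{197}{86} - -22559 = - \frac{197}{86} + 22559 = \frac{1939877}{86}$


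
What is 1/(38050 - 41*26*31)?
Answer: 1/5004 ≈ 0.00019984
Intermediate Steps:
1/(38050 - 41*26*31) = 1/(38050 - 1066*31) = 1/(38050 - 33046) = 1/5004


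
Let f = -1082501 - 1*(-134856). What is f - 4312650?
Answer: -5260295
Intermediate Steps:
f = -947645 (f = -1082501 + 134856 = -947645)
f - 4312650 = -947645 - 4312650 = -5260295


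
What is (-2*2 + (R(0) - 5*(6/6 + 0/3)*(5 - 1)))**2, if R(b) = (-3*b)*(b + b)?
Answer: 576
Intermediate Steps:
R(b) = -6*b**2 (R(b) = (-3*b)*(2*b) = -6*b**2)
(-2*2 + (R(0) - 5*(6/6 + 0/3)*(5 - 1)))**2 = (-2*2 + (-6*0**2 - 5*(6/6 + 0/3)*(5 - 1)))**2 = (-4 + (-6*0 - 5*(6*(1/6) + 0*(1/3))*4))**2 = (-4 + (0 - 5*(1 + 0)*4))**2 = (-4 + (0 - 5*4))**2 = (-4 + (0 - 20))**2 = (-4 - 20)**2 = (-24)**2 = 576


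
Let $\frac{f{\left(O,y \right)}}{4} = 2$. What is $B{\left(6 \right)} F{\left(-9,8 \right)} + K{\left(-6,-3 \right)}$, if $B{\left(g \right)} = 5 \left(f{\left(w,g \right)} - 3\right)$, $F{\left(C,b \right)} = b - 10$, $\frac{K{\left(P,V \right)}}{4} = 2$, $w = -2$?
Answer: $-42$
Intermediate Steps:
$f{\left(O,y \right)} = 8$ ($f{\left(O,y \right)} = 4 \cdot 2 = 8$)
$K{\left(P,V \right)} = 8$ ($K{\left(P,V \right)} = 4 \cdot 2 = 8$)
$F{\left(C,b \right)} = -10 + b$
$B{\left(g \right)} = 25$ ($B{\left(g \right)} = 5 \left(8 - 3\right) = 5 \cdot 5 = 25$)
$B{\left(6 \right)} F{\left(-9,8 \right)} + K{\left(-6,-3 \right)} = 25 \left(-10 + 8\right) + 8 = 25 \left(-2\right) + 8 = -50 + 8 = -42$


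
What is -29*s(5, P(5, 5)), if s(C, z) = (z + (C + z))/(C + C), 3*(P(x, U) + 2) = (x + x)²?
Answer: -5887/30 ≈ -196.23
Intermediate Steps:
P(x, U) = -2 + 4*x²/3 (P(x, U) = -2 + (x + x)²/3 = -2 + (2*x)²/3 = -2 + (4*x²)/3 = -2 + 4*x²/3)
s(C, z) = (C + 2*z)/(2*C) (s(C, z) = (C + 2*z)/((2*C)) = (C + 2*z)*(1/(2*C)) = (C + 2*z)/(2*C))
-29*s(5, P(5, 5)) = -29*((-2 + (4/3)*5²) + (½)*5)/5 = -29*((-2 + (4/3)*25) + 5/2)/5 = -29*((-2 + 100/3) + 5/2)/5 = -29*(94/3 + 5/2)/5 = -29*203/(5*6) = -29*203/30 = -5887/30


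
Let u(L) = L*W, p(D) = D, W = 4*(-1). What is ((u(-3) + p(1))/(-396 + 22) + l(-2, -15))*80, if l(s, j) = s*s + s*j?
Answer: 508120/187 ≈ 2717.2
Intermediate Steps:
W = -4
l(s, j) = s² + j*s
u(L) = -4*L (u(L) = L*(-4) = -4*L)
((u(-3) + p(1))/(-396 + 22) + l(-2, -15))*80 = ((-4*(-3) + 1)/(-396 + 22) - 2*(-15 - 2))*80 = ((12 + 1)/(-374) - 2*(-17))*80 = (13*(-1/374) + 34)*80 = (-13/374 + 34)*80 = (12703/374)*80 = 508120/187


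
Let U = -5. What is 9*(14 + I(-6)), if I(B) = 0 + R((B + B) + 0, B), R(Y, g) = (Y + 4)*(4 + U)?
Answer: 198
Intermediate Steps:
R(Y, g) = -4 - Y (R(Y, g) = (Y + 4)*(4 - 5) = (4 + Y)*(-1) = -4 - Y)
I(B) = -4 - 2*B (I(B) = 0 + (-4 - ((B + B) + 0)) = 0 + (-4 - (2*B + 0)) = 0 + (-4 - 2*B) = -4 - 2*B)
9*(14 + I(-6)) = 9*(14 + (-4 - 2*(-6))) = 9*(14 + (-4 + 12)) = 9*(14 + 8) = 9*22 = 198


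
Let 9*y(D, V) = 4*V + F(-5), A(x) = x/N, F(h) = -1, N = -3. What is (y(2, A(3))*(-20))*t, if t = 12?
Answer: 400/3 ≈ 133.33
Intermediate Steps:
A(x) = -x/3 (A(x) = x/(-3) = x*(-⅓) = -x/3)
y(D, V) = -⅑ + 4*V/9 (y(D, V) = (4*V - 1)/9 = (-1 + 4*V)/9 = -⅑ + 4*V/9)
(y(2, A(3))*(-20))*t = ((-⅑ + 4*(-⅓*3)/9)*(-20))*12 = ((-⅑ + (4/9)*(-1))*(-20))*12 = ((-⅑ - 4/9)*(-20))*12 = -5/9*(-20)*12 = (100/9)*12 = 400/3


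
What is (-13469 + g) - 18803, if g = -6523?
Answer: -38795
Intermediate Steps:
(-13469 + g) - 18803 = (-13469 - 6523) - 18803 = -19992 - 18803 = -38795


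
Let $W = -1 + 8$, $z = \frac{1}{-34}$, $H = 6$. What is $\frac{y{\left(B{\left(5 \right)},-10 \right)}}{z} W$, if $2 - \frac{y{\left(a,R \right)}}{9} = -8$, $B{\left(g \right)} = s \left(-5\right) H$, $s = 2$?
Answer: $-21420$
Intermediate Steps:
$B{\left(g \right)} = -60$ ($B{\left(g \right)} = 2 \left(-5\right) 6 = \left(-10\right) 6 = -60$)
$y{\left(a,R \right)} = 90$ ($y{\left(a,R \right)} = 18 - -72 = 18 + 72 = 90$)
$z = - \frac{1}{34} \approx -0.029412$
$W = 7$
$\frac{y{\left(B{\left(5 \right)},-10 \right)}}{z} W = \frac{90}{- \frac{1}{34}} \cdot 7 = 90 \left(-34\right) 7 = \left(-3060\right) 7 = -21420$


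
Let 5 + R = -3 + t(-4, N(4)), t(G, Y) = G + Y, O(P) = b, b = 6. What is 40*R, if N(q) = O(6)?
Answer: -240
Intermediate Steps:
O(P) = 6
N(q) = 6
R = -6 (R = -5 + (-3 + (-4 + 6)) = -5 + (-3 + 2) = -5 - 1 = -6)
40*R = 40*(-6) = -240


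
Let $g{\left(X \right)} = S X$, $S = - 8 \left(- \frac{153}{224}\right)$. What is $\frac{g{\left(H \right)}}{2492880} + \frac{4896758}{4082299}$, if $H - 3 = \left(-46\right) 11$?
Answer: $\frac{515056821533}{429784438720} \approx 1.1984$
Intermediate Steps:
$H = -503$ ($H = 3 - 506 = -503$)
$S = \frac{153}{28}$ ($S = - 8 \left(\left(-153\right) \frac{1}{224}\right) = - \frac{8 \left(-153\right)}{224} = \left(-1\right) \left(- \frac{153}{28}\right) = \frac{153}{28} \approx 5.4643$)
$g{\left(X \right)} = \frac{153 X}{28}$
$\frac{g{\left(H \right)}}{2492880} + \frac{4896758}{4082299} = \frac{\frac{153}{28} \left(-503\right)}{2492880} + \frac{4896758}{4082299} = \left(- \frac{76959}{28}\right) \frac{1}{2492880} + 4896758 \cdot \frac{1}{4082299} = - \frac{1509}{1368640} + \frac{4896758}{4082299} = \frac{515056821533}{429784438720}$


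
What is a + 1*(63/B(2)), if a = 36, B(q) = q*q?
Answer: 207/4 ≈ 51.750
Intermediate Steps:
B(q) = q**2
a + 1*(63/B(2)) = 36 + 1*(63/(2**2)) = 36 + 1*(63/4) = 36 + 63/4 = 207/4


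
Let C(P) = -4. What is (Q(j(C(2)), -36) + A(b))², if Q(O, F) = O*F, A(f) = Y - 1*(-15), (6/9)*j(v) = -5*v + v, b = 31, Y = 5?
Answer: 712336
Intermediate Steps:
j(v) = -6*v (j(v) = 3*(-5*v + v)/2 = 3*(-4*v)/2 = -6*v)
A(f) = 20 (A(f) = 5 - 1*(-15) = 5 + 15 = 20)
Q(O, F) = F*O
(Q(j(C(2)), -36) + A(b))² = (-(-216)*(-4) + 20)² = (-36*24 + 20)² = (-864 + 20)² = (-844)² = 712336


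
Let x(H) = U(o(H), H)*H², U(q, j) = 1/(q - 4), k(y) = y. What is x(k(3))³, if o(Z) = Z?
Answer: -729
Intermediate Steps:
U(q, j) = 1/(-4 + q)
x(H) = H²/(-4 + H)
x(k(3))³ = (3²/(-4 + 3))³ = (9/(-1))³ = (9*(-1))³ = (-9)³ = -729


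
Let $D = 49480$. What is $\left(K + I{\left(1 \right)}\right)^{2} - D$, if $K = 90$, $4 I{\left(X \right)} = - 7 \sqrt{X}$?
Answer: $- \frac{667071}{16} \approx -41692.0$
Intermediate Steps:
$I{\left(X \right)} = - \frac{7 \sqrt{X}}{4}$ ($I{\left(X \right)} = \frac{\left(-7\right) \sqrt{X}}{4} = - \frac{7 \sqrt{X}}{4}$)
$\left(K + I{\left(1 \right)}\right)^{2} - D = \left(90 - \frac{7 \sqrt{1}}{4}\right)^{2} - 49480 = \left(90 - \frac{7}{4}\right)^{2} - 49480 = \left(\frac{353}{4}\right)^{2} - 49480 = \frac{124609}{16} - 49480 = - \frac{667071}{16}$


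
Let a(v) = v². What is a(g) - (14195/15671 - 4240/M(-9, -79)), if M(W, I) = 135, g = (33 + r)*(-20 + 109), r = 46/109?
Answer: 44479544146160476/5027053077 ≈ 8.8480e+6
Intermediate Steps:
r = 46/109 (r = 46*(1/109) = 46/109 ≈ 0.42202)
g = 324227/109 (g = (33 + 46/109)*(-20 + 109) = (3643/109)*89 = 324227/109 ≈ 2974.6)
a(g) - (14195/15671 - 4240/M(-9, -79)) = (324227/109)² - (14195/15671 - 4240/135) = 105123147529/11881 - (14195*(1/15671) - 4240*1/135) = 105123147529/11881 - (14195/15671 - 848/27) = 105123147529/11881 - 1*(-12905743/423117) = 105123147529/11881 + 12905743/423117 = 44479544146160476/5027053077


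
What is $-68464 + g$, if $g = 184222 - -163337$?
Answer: $279095$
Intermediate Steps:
$g = 347559$ ($g = 184222 + 163337 = 347559$)
$-68464 + g = -68464 + 347559 = 279095$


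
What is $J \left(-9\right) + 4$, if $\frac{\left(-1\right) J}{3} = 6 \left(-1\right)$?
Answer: $-158$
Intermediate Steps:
$J = 18$ ($J = - 3 \cdot 6 \left(-1\right) = \left(-3\right) \left(-6\right) = 18$)
$J \left(-9\right) + 4 = 18 \left(-9\right) + 4 = -162 + 4 = -158$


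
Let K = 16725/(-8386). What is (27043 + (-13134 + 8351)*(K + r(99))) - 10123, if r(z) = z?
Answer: -3749026767/8386 ≈ -4.4706e+5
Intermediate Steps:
K = -16725/8386 (K = 16725*(-1/8386) = -16725/8386 ≈ -1.9944)
(27043 + (-13134 + 8351)*(K + r(99))) - 10123 = (27043 + (-13134 + 8351)*(-16725/8386 + 99)) - 10123 = (27043 - 4783*813489/8386) - 10123 = (27043 - 3890917887/8386) - 10123 = -3664135289/8386 - 10123 = -3749026767/8386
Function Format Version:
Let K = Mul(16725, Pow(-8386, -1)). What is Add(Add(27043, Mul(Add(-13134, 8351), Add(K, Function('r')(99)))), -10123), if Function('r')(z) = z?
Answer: Rational(-3749026767, 8386) ≈ -4.4706e+5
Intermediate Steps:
K = Rational(-16725, 8386) (K = Mul(16725, Rational(-1, 8386)) = Rational(-16725, 8386) ≈ -1.9944)
Add(Add(27043, Mul(Add(-13134, 8351), Add(K, Function('r')(99)))), -10123) = Add(Add(27043, Mul(Add(-13134, 8351), Add(Rational(-16725, 8386), 99))), -10123) = Add(Add(27043, Mul(-4783, Rational(813489, 8386))), -10123) = Add(Add(27043, Rational(-3890917887, 8386)), -10123) = Add(Rational(-3664135289, 8386), -10123) = Rational(-3749026767, 8386)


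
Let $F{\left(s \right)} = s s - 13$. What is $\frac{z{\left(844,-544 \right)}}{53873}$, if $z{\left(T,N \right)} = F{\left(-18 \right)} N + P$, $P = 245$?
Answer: $- \frac{168939}{53873} \approx -3.1359$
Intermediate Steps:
$F{\left(s \right)} = -13 + s^{2}$ ($F{\left(s \right)} = s^{2} - 13 = -13 + s^{2}$)
$z{\left(T,N \right)} = 245 + 311 N$ ($z{\left(T,N \right)} = \left(-13 + \left(-18\right)^{2}\right) N + 245 = \left(-13 + 324\right) N + 245 = 311 N + 245 = 245 + 311 N$)
$\frac{z{\left(844,-544 \right)}}{53873} = \frac{245 + 311 \left(-544\right)}{53873} = \left(245 - 169184\right) \frac{1}{53873} = \left(-168939\right) \frac{1}{53873} = - \frac{168939}{53873}$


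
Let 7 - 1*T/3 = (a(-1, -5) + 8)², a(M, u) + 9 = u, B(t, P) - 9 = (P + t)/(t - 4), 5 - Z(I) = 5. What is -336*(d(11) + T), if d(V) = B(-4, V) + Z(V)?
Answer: 26502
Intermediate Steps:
Z(I) = 0 (Z(I) = 5 - 1*5 = 5 - 5 = 0)
B(t, P) = 9 + (P + t)/(-4 + t) (B(t, P) = 9 + (P + t)/(t - 4) = 9 + (P + t)/(-4 + t))
a(M, u) = -9 + u
T = -87 (T = 21 - 3*((-9 - 5) + 8)² = 21 - 3*(-14 + 8)² = 21 - 3*(-6)² = 21 - 3*36 = 21 - 108 = -87)
d(V) = 19/2 - V/8 (d(V) = (-36 + V + 10*(-4))/(-4 - 4) + 0 = (-36 + V - 40)/(-8) + 0 = -(-76 + V)/8 + 0 = (19/2 - V/8) + 0 = 19/2 - V/8)
-336*(d(11) + T) = -336*((19/2 - ⅛*11) - 87) = -336*((19/2 - 11/8) - 87) = -336*(65/8 - 87) = -336*(-631/8) = 26502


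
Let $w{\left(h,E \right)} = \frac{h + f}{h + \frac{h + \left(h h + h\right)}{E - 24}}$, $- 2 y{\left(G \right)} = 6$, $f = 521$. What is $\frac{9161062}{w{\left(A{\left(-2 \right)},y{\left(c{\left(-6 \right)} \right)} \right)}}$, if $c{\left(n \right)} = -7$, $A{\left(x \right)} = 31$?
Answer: $- \frac{141996461}{1242} \approx -1.1433 \cdot 10^{5}$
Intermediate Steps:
$y{\left(G \right)} = -3$ ($y{\left(G \right)} = \left(- \frac{1}{2}\right) 6 = -3$)
$w{\left(h,E \right)} = \frac{521 + h}{h + \frac{h^{2} + 2 h}{-24 + E}}$ ($w{\left(h,E \right)} = \frac{h + 521}{h + \frac{h + \left(h h + h\right)}{E - 24}} = \frac{521 + h}{h + \frac{h + \left(h^{2} + h\right)}{-24 + E}} = \frac{521 + h}{h + \frac{h + \left(h + h^{2}\right)}{-24 + E}} = \frac{521 + h}{h + \frac{h^{2} + 2 h}{-24 + E}}$)
$\frac{9161062}{w{\left(A{\left(-2 \right)},y{\left(c{\left(-6 \right)} \right)} \right)}} = \frac{9161062}{\frac{1}{31} \frac{1}{-22 - 3 + 31} \left(-12504 - 744 + 521 \left(-3\right) - 93\right)} = \frac{9161062}{\frac{1}{31} \cdot \frac{1}{6} \left(-12504 - 744 - 1563 - 93\right)} = \frac{9161062}{\frac{1}{31} \cdot \frac{1}{6} \left(-14904\right)} = \frac{9161062}{- \frac{2484}{31}} = 9161062 \left(- \frac{31}{2484}\right) = - \frac{141996461}{1242}$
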